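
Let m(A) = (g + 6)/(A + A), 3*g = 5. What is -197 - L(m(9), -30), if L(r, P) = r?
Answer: -10661/54 ≈ -197.43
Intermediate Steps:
g = 5/3 (g = (1/3)*5 = 5/3 ≈ 1.6667)
m(A) = 23/(6*A) (m(A) = (5/3 + 6)/(A + A) = 23/(3*((2*A))) = 23*(1/(2*A))/3 = 23/(6*A))
-197 - L(m(9), -30) = -197 - 23/(6*9) = -197 - 1*23/54 = -197 - 23/54 = -10661/54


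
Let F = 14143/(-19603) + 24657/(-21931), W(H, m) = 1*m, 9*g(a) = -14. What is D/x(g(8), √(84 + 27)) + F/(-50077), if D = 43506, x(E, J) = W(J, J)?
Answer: 793521304/21528772981261 + 14502*√111/37 ≈ 4129.4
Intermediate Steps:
g(a) = -14/9 (g(a) = (⅑)*(-14) = -14/9)
W(H, m) = m
x(E, J) = J
F = -793521304/429913393 (F = 14143*(-1/19603) + 24657*(-1/21931) = -14143/19603 - 24657/21931 = -793521304/429913393 ≈ -1.8458)
D/x(g(8), √(84 + 27)) + F/(-50077) = 43506/(√(84 + 27)) - 793521304/429913393/(-50077) = 43506/(√111) - 793521304/429913393*(-1/50077) = 43506*(√111/111) + 793521304/21528772981261 = 14502*√111/37 + 793521304/21528772981261 = 793521304/21528772981261 + 14502*√111/37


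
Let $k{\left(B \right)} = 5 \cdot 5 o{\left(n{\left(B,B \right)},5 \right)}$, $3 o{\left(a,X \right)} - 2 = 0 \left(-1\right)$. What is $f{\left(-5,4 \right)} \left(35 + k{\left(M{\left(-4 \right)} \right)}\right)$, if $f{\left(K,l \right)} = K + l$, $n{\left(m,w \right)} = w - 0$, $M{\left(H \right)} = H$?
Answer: $- \frac{155}{3} \approx -51.667$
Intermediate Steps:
$n{\left(m,w \right)} = w$ ($n{\left(m,w \right)} = w + 0 = w$)
$o{\left(a,X \right)} = \frac{2}{3}$ ($o{\left(a,X \right)} = \frac{2}{3} + \frac{0 \left(-1\right)}{3} = \frac{2}{3} + \frac{1}{3} \cdot 0 = \frac{2}{3} + 0 = \frac{2}{3}$)
$k{\left(B \right)} = \frac{50}{3}$ ($k{\left(B \right)} = 5 \cdot 5 \cdot \frac{2}{3} = 25 \cdot \frac{2}{3} = \frac{50}{3}$)
$f{\left(-5,4 \right)} \left(35 + k{\left(M{\left(-4 \right)} \right)}\right) = \left(-5 + 4\right) \left(35 + \frac{50}{3}\right) = \left(-1\right) \frac{155}{3} = - \frac{155}{3}$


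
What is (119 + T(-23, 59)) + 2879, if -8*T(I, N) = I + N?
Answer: 5987/2 ≈ 2993.5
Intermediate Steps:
T(I, N) = -I/8 - N/8 (T(I, N) = -(I + N)/8 = -I/8 - N/8)
(119 + T(-23, 59)) + 2879 = (119 + (-⅛*(-23) - ⅛*59)) + 2879 = (119 + (23/8 - 59/8)) + 2879 = (119 - 9/2) + 2879 = 229/2 + 2879 = 5987/2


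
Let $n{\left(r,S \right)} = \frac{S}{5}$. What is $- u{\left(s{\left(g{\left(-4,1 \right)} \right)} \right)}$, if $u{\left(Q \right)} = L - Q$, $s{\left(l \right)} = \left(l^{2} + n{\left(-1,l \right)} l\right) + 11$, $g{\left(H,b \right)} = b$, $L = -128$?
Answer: $\frac{701}{5} \approx 140.2$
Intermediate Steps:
$n{\left(r,S \right)} = \frac{S}{5}$ ($n{\left(r,S \right)} = S \frac{1}{5} = \frac{S}{5}$)
$s{\left(l \right)} = 11 + \frac{6 l^{2}}{5}$ ($s{\left(l \right)} = \left(l^{2} + \frac{l}{5} l\right) + 11 = \left(l^{2} + \frac{l^{2}}{5}\right) + 11 = \frac{6 l^{2}}{5} + 11 = 11 + \frac{6 l^{2}}{5}$)
$u{\left(Q \right)} = -128 - Q$
$- u{\left(s{\left(g{\left(-4,1 \right)} \right)} \right)} = - (-128 - \left(11 + \frac{6 \cdot 1^{2}}{5}\right)) = - (-128 - \left(11 + \frac{6}{5} \cdot 1\right)) = - (-128 - \left(11 + \frac{6}{5}\right)) = - (-128 - \frac{61}{5}) = \left(-1\right) \left(- \frac{701}{5}\right) = \frac{701}{5}$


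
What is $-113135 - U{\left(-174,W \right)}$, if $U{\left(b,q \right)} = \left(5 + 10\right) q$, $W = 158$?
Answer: $-115505$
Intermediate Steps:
$U{\left(b,q \right)} = 15 q$
$-113135 - U{\left(-174,W \right)} = -113135 - 15 \cdot 158 = -113135 - 2370 = -115505$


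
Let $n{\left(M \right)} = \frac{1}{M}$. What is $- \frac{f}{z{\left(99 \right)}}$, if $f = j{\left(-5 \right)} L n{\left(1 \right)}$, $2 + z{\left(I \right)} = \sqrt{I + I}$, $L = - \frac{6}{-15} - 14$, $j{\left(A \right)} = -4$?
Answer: $- \frac{272}{485} - \frac{408 \sqrt{22}}{485} \approx -4.5066$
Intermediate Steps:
$L = - \frac{68}{5}$ ($L = \left(-6\right) \left(- \frac{1}{15}\right) - 14 = \frac{2}{5} - 14 = - \frac{68}{5} \approx -13.6$)
$z{\left(I \right)} = -2 + \sqrt{2} \sqrt{I}$ ($z{\left(I \right)} = -2 + \sqrt{I + I} = -2 + \sqrt{2 I} = -2 + \sqrt{2} \sqrt{I}$)
$f = \frac{272}{5}$ ($f = \frac{\left(-4\right) \left(- \frac{68}{5}\right)}{1} = \frac{272}{5} \cdot 1 = \frac{272}{5} \approx 54.4$)
$- \frac{f}{z{\left(99 \right)}} = - \frac{272}{5 \left(-2 + \sqrt{2} \sqrt{99}\right)} = - \frac{272}{5 \left(-2 + \sqrt{2} \cdot 3 \sqrt{11}\right)} = - \frac{272}{5 \left(-2 + 3 \sqrt{22}\right)}$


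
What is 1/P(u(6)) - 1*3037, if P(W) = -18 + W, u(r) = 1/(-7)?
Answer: -385706/127 ≈ -3037.1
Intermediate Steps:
u(r) = -⅐
1/P(u(6)) - 1*3037 = 1/(-18 - ⅐) - 1*3037 = 1/(-127/7) - 3037 = -7/127 - 3037 = -385706/127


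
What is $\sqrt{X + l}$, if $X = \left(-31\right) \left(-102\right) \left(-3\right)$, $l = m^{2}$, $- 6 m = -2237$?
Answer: $\frac{\sqrt{4662673}}{6} \approx 359.89$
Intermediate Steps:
$m = \frac{2237}{6}$ ($m = \left(- \frac{1}{6}\right) \left(-2237\right) = \frac{2237}{6} \approx 372.83$)
$l = \frac{5004169}{36}$ ($l = \left(\frac{2237}{6}\right)^{2} = \frac{5004169}{36} \approx 1.39 \cdot 10^{5}$)
$X = -9486$ ($X = 3162 \left(-3\right) = -9486$)
$\sqrt{X + l} = \sqrt{-9486 + \frac{5004169}{36}} = \sqrt{\frac{4662673}{36}} = \frac{\sqrt{4662673}}{6}$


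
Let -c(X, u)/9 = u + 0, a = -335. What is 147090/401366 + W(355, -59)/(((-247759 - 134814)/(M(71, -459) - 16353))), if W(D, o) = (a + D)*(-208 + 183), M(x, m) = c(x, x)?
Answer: -1676866436715/76775897359 ≈ -21.841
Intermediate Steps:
c(X, u) = -9*u (c(X, u) = -9*(u + 0) = -9*u)
M(x, m) = -9*x
W(D, o) = 8375 - 25*D (W(D, o) = (-335 + D)*(-208 + 183) = (-335 + D)*(-25) = 8375 - 25*D)
147090/401366 + W(355, -59)/(((-247759 - 134814)/(M(71, -459) - 16353))) = 147090/401366 + (8375 - 25*355)/(((-247759 - 134814)/(-9*71 - 16353))) = 147090*(1/401366) + (8375 - 8875)/((-382573/(-639 - 16353))) = 73545/200683 - 500/((-382573/(-16992))) = 73545/200683 - 500/((-382573*(-1/16992))) = 73545/200683 - 500/382573/16992 = 73545/200683 - 500*16992/382573 = 73545/200683 - 8496000/382573 = -1676866436715/76775897359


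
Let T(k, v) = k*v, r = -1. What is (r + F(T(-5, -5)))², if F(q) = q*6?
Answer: 22201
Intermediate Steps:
F(q) = 6*q
(r + F(T(-5, -5)))² = (-1 + 6*(-5*(-5)))² = (-1 + 6*25)² = (-1 + 150)² = 149² = 22201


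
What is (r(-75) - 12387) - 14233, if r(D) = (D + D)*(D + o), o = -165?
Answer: 9380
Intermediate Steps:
r(D) = 2*D*(-165 + D) (r(D) = (D + D)*(D - 165) = (2*D)*(-165 + D) = 2*D*(-165 + D))
(r(-75) - 12387) - 14233 = (2*(-75)*(-165 - 75) - 12387) - 14233 = (2*(-75)*(-240) - 12387) - 14233 = (36000 - 12387) - 14233 = 23613 - 14233 = 9380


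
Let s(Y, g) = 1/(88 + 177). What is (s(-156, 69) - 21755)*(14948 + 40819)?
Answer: -321500881758/265 ≈ -1.2132e+9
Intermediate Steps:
s(Y, g) = 1/265
(s(-156, 69) - 21755)*(14948 + 40819) = (1/265 - 21755)*(14948 + 40819) = -5765074/265*55767 = -321500881758/265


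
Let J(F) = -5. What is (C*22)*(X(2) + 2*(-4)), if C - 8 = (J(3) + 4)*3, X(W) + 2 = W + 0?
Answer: -880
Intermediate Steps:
X(W) = -2 + W (X(W) = -2 + (W + 0) = -2 + W)
C = 5 (C = 8 + (-5 + 4)*3 = 8 - 1*3 = 8 - 3 = 5)
(C*22)*(X(2) + 2*(-4)) = (5*22)*((-2 + 2) + 2*(-4)) = 110*(0 - 8) = 110*(-8) = -880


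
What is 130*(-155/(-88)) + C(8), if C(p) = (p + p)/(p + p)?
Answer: 10119/44 ≈ 229.98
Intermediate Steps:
C(p) = 1 (C(p) = (2*p)/((2*p)) = (2*p)*(1/(2*p)) = 1)
130*(-155/(-88)) + C(8) = 130*(-155/(-88)) + 1 = 130*(-155*(-1/88)) + 1 = 130*(155/88) + 1 = 10075/44 + 1 = 10119/44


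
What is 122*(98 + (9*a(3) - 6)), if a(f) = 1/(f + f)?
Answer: 11407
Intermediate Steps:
a(f) = 1/(2*f)
122*(98 + (9*a(3) - 6)) = 122*(98 + (9*((½)/3) - 6)) = 122*(98 + (9*((½)*(⅓)) - 6)) = 122*(98 + (9*(⅙) - 6)) = 122*(98 + (3/2 - 6)) = 122*(98 - 9/2) = 122*(187/2) = 11407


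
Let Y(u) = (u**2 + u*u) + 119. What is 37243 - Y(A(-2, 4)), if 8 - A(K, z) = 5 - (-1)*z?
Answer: 37122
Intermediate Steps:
A(K, z) = 3 - z (A(K, z) = 8 - (5 - (-1)*z) = 8 - (5 + z) = 8 + (-5 - z) = 3 - z)
Y(u) = 119 + 2*u**2 (Y(u) = (u**2 + u**2) + 119 = 2*u**2 + 119 = 119 + 2*u**2)
37243 - Y(A(-2, 4)) = 37243 - (119 + 2*(3 - 1*4)**2) = 37243 - (119 + 2*(3 - 4)**2) = 37243 - (119 + 2*(-1)**2) = 37243 - (119 + 2*1) = 37243 - (119 + 2) = 37243 - 1*121 = 37243 - 121 = 37122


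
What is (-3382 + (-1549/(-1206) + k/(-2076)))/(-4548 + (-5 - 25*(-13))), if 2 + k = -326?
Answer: 705312775/882121464 ≈ 0.79956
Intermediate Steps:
k = -328 (k = -2 - 326 = -328)
(-3382 + (-1549/(-1206) + k/(-2076)))/(-4548 + (-5 - 25*(-13))) = (-3382 + (-1549/(-1206) - 328/(-2076)))/(-4548 + (-5 - 25*(-13))) = (-3382 + (-1549*(-1/1206) - 328*(-1/2076)))/(-4548 + (-5 + 325)) = (-3382 + (1549/1206 + 82/519))/(-4548 + 320) = (-3382 + 300941/208638)/(-4228) = -705312775/208638*(-1/4228) = 705312775/882121464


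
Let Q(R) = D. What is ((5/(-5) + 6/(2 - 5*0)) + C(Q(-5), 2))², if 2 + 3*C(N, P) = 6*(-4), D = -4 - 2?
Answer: 400/9 ≈ 44.444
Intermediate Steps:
D = -6
Q(R) = -6
C(N, P) = -26/3 (C(N, P) = -⅔ + (6*(-4))/3 = -⅔ + (⅓)*(-24) = -⅔ - 8 = -26/3)
((5/(-5) + 6/(2 - 5*0)) + C(Q(-5), 2))² = ((5/(-5) + 6/(2 - 5*0)) - 26/3)² = ((5*(-⅕) + 6/(2 + 0)) - 26/3)² = ((-1 + 6/2) - 26/3)² = ((-1 + 6*(½)) - 26/3)² = ((-1 + 3) - 26/3)² = (2 - 26/3)² = (-20/3)² = 400/9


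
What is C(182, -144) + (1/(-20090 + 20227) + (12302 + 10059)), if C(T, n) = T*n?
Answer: -527038/137 ≈ -3847.0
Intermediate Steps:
C(182, -144) + (1/(-20090 + 20227) + (12302 + 10059)) = 182*(-144) + (1/(-20090 + 20227) + (12302 + 10059)) = -26208 + (1/137 + 22361) = -26208 + 3063458/137 = -527038/137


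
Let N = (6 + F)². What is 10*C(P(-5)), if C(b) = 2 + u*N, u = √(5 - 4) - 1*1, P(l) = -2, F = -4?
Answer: 20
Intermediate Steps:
u = 0 (u = √1 - 1 = 1 - 1 = 0)
N = 4 (N = (6 - 4)² = 2² = 4)
C(b) = 2 (C(b) = 2 + 0*4 = 2 + 0 = 2)
10*C(P(-5)) = 10*2 = 20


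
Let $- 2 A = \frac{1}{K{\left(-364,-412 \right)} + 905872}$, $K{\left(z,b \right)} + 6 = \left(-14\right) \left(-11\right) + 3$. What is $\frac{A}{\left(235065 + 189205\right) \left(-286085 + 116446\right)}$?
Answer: $\frac{1}{130417912962332380} \approx 7.6677 \cdot 10^{-18}$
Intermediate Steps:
$K{\left(z,b \right)} = 151$ ($K{\left(z,b \right)} = -6 + \left(\left(-14\right) \left(-11\right) + 3\right) = -6 + \left(154 + 3\right) = -6 + 157 = 151$)
$A = - \frac{1}{1812046}$ ($A = - \frac{1}{2 \left(151 + 905872\right)} = - \frac{1}{2 \cdot 906023} = \left(- \frac{1}{2}\right) \frac{1}{906023} = - \frac{1}{1812046} \approx -5.5186 \cdot 10^{-7}$)
$\frac{A}{\left(235065 + 189205\right) \left(-286085 + 116446\right)} = - \frac{1}{1812046 \left(235065 + 189205\right) \left(-286085 + 116446\right)} = - \frac{1}{1812046 \cdot 424270 \left(-169639\right)} = - \frac{1}{1812046 \left(-71972738530\right)} = \left(- \frac{1}{1812046}\right) \left(- \frac{1}{71972738530}\right) = \frac{1}{130417912962332380}$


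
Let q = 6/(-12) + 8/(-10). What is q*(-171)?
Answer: 2223/10 ≈ 222.30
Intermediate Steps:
q = -13/10 (q = 6*(-1/12) + 8*(-⅒) = -½ - ⅘ = -13/10 ≈ -1.3000)
q*(-171) = -13/10*(-171) = 2223/10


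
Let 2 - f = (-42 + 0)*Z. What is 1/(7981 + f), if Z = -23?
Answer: 1/7017 ≈ 0.00014251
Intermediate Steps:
f = -964 (f = 2 - (-42 + 0)*(-23) = 2 - (-42)*(-23) = 2 - 1*966 = 2 - 966 = -964)
1/(7981 + f) = 1/(7981 - 964) = 1/7017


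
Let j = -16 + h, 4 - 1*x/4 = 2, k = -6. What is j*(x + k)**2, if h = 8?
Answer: -32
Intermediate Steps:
x = 8 (x = 16 - 4*2 = 16 - 8 = 8)
j = -8 (j = -16 + 8 = -8)
j*(x + k)**2 = -8*(8 - 6)**2 = -8*2**2 = -8*4 = -32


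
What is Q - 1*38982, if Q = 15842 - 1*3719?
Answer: -26859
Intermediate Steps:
Q = 12123 (Q = 15842 - 3719 = 12123)
Q - 1*38982 = 12123 - 1*38982 = 12123 - 38982 = -26859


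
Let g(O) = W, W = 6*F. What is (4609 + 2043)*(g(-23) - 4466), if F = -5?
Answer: -29907392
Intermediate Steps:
W = -30 (W = 6*(-5) = -30)
g(O) = -30
(4609 + 2043)*(g(-23) - 4466) = (4609 + 2043)*(-30 - 4466) = 6652*(-4496) = -29907392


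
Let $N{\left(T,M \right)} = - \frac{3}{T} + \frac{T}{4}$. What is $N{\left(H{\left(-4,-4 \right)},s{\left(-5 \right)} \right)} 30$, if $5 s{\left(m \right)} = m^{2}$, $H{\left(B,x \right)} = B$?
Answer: $- \frac{15}{2} \approx -7.5$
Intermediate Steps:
$s{\left(m \right)} = \frac{m^{2}}{5}$
$N{\left(T,M \right)} = - \frac{3}{T} + \frac{T}{4}$ ($N{\left(T,M \right)} = - \frac{3}{T} + T \frac{1}{4} = - \frac{3}{T} + \frac{T}{4}$)
$N{\left(H{\left(-4,-4 \right)},s{\left(-5 \right)} \right)} 30 = \left(- \frac{3}{-4} + \frac{1}{4} \left(-4\right)\right) 30 = \left(\left(-3\right) \left(- \frac{1}{4}\right) - 1\right) 30 = \left(\frac{3}{4} - 1\right) 30 = \left(- \frac{1}{4}\right) 30 = - \frac{15}{2}$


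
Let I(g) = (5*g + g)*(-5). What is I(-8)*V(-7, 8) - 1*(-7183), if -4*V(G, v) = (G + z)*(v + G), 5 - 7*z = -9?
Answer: 7483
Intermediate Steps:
z = 2 (z = 5/7 - ⅐*(-9) = 5/7 + 9/7 = 2)
I(g) = -30*g (I(g) = (6*g)*(-5) = -30*g)
V(G, v) = -(2 + G)*(G + v)/4 (V(G, v) = -(G + 2)*(v + G)/4 = -(2 + G)*(G + v)/4)
I(-8)*V(-7, 8) - 1*(-7183) = (-30*(-8))*(-½*(-7) - ½*8 - ¼*(-7)² - ¼*(-7)*8) - 1*(-7183) = 240*(7/2 - 4 - ¼*49 + 14) + 7183 = 240*(7/2 - 4 - 49/4 + 14) + 7183 = 240*(5/4) + 7183 = 300 + 7183 = 7483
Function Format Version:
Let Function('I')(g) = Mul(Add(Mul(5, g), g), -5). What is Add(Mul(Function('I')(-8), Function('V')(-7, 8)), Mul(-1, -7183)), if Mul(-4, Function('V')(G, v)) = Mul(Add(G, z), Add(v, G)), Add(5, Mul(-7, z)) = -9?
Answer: 7483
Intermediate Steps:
z = 2 (z = Add(Rational(5, 7), Mul(Rational(-1, 7), -9)) = Add(Rational(5, 7), Rational(9, 7)) = 2)
Function('I')(g) = Mul(-30, g) (Function('I')(g) = Mul(Mul(6, g), -5) = Mul(-30, g))
Function('V')(G, v) = Mul(Rational(-1, 4), Add(2, G), Add(G, v)) (Function('V')(G, v) = Mul(Rational(-1, 4), Mul(Add(G, 2), Add(v, G))) = Mul(Rational(-1, 4), Mul(Add(2, G), Add(G, v))) = Mul(Rational(-1, 4), Add(2, G), Add(G, v)))
Add(Mul(Function('I')(-8), Function('V')(-7, 8)), Mul(-1, -7183)) = Add(Mul(Mul(-30, -8), Add(Mul(Rational(-1, 2), -7), Mul(Rational(-1, 2), 8), Mul(Rational(-1, 4), Pow(-7, 2)), Mul(Rational(-1, 4), -7, 8))), Mul(-1, -7183)) = Add(Mul(240, Add(Rational(7, 2), -4, Mul(Rational(-1, 4), 49), 14)), 7183) = Add(Mul(240, Add(Rational(7, 2), -4, Rational(-49, 4), 14)), 7183) = Add(Mul(240, Rational(5, 4)), 7183) = Add(300, 7183) = 7483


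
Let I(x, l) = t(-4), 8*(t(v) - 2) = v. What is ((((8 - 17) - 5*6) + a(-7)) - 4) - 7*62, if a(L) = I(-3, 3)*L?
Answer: -975/2 ≈ -487.50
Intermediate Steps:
t(v) = 2 + v/8
I(x, l) = 3/2 (I(x, l) = 2 + (⅛)*(-4) = 2 - ½ = 3/2)
a(L) = 3*L/2
((((8 - 17) - 5*6) + a(-7)) - 4) - 7*62 = ((((8 - 17) - 5*6) + (3/2)*(-7)) - 4) - 7*62 = (((-9 - 30) - 21/2) - 4) - 434 = ((-39 - 21/2) - 4) - 434 = (-99/2 - 4) - 434 = -107/2 - 434 = -975/2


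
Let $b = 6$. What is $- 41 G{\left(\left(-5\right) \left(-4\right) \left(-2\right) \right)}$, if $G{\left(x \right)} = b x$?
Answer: $9840$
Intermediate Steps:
$G{\left(x \right)} = 6 x$
$- 41 G{\left(\left(-5\right) \left(-4\right) \left(-2\right) \right)} = - 41 \cdot 6 \left(-5\right) \left(-4\right) \left(-2\right) = - 41 \cdot 6 \cdot 20 \left(-2\right) = - 41 \cdot 6 \left(-40\right) = \left(-41\right) \left(-240\right) = 9840$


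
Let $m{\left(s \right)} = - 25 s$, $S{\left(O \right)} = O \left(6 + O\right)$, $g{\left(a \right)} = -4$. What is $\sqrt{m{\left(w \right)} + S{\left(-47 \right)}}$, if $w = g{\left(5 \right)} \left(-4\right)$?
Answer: $\sqrt{1527} \approx 39.077$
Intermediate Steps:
$w = 16$ ($w = \left(-4\right) \left(-4\right) = 16$)
$\sqrt{m{\left(w \right)} + S{\left(-47 \right)}} = \sqrt{\left(-25\right) 16 - 47 \left(6 - 47\right)} = \sqrt{-400 - -1927} = \sqrt{-400 + 1927} = \sqrt{1527}$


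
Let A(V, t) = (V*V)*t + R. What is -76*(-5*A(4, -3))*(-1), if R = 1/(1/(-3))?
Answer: 19380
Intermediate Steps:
R = -3 (R = 1/(-⅓) = -3)
A(V, t) = -3 + t*V² (A(V, t) = (V*V)*t - 3 = V²*t - 3 = t*V² - 3 = -3 + t*V²)
-76*(-5*A(4, -3))*(-1) = -76*(-5*(-3 - 3*4²))*(-1) = -76*(-5*(-3 - 3*16))*(-1) = -76*(-5*(-3 - 48))*(-1) = -76*(-5*(-51))*(-1) = -19380*(-1) = -76*(-255) = 19380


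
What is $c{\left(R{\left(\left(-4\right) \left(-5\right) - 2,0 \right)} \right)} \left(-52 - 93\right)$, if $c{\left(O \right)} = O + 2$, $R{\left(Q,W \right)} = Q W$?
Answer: $-290$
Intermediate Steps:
$c{\left(O \right)} = 2 + O$
$c{\left(R{\left(\left(-4\right) \left(-5\right) - 2,0 \right)} \right)} \left(-52 - 93\right) = \left(2 + \left(\left(-4\right) \left(-5\right) - 2\right) 0\right) \left(-52 - 93\right) = \left(2 + \left(20 - 2\right) 0\right) \left(-145\right) = \left(2 + 18 \cdot 0\right) \left(-145\right) = \left(2 + 0\right) \left(-145\right) = 2 \left(-145\right) = -290$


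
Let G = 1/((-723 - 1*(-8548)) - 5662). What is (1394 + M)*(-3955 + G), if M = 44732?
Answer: -394592431664/2163 ≈ -1.8243e+8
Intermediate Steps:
G = 1/2163 (G = 1/((-723 + 8548) - 5662) = 1/(7825 - 5662) = 1/2163 ≈ 0.00046232)
(1394 + M)*(-3955 + G) = (1394 + 44732)*(-3955 + 1/2163) = 46126*(-8554664/2163) = -394592431664/2163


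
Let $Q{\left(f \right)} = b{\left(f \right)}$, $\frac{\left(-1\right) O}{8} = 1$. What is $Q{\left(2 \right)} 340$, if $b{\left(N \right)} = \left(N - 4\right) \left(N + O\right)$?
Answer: $4080$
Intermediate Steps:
$O = -8$ ($O = \left(-8\right) 1 = -8$)
$b{\left(N \right)} = \left(-8 + N\right) \left(-4 + N\right)$ ($b{\left(N \right)} = \left(N - 4\right) \left(N - 8\right) = \left(-4 + N\right) \left(-8 + N\right) = \left(-8 + N\right) \left(-4 + N\right)$)
$Q{\left(f \right)} = 32 + f^{2} - 12 f$
$Q{\left(2 \right)} 340 = \left(32 + 2^{2} - 24\right) 340 = \left(32 + 4 - 24\right) 340 = 12 \cdot 340 = 4080$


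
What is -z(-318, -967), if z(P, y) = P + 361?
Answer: -43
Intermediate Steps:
z(P, y) = 361 + P
-z(-318, -967) = -(361 - 318) = -1*43 = -43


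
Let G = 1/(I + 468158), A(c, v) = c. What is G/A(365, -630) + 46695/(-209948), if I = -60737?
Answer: -95122615099/427686120540 ≈ -0.22241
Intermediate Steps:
G = 1/407421 (G = 1/(-60737 + 468158) = 1/407421 ≈ 2.4545e-6)
G/A(365, -630) + 46695/(-209948) = (1/407421)/365 + 46695/(-209948) = (1/407421)*(1/365) + 46695*(-1/209948) = 1/148708665 - 46695/209948 = -95122615099/427686120540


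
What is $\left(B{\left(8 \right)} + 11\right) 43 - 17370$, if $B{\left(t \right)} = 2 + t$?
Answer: $-16467$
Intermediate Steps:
$\left(B{\left(8 \right)} + 11\right) 43 - 17370 = \left(\left(2 + 8\right) + 11\right) 43 - 17370 = \left(10 + 11\right) 43 - 17370 = 21 \cdot 43 - 17370 = 903 - 17370 = -16467$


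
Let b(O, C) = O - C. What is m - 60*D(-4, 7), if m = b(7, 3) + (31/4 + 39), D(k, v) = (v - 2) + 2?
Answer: -1477/4 ≈ -369.25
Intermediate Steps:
D(k, v) = v (D(k, v) = (-2 + v) + 2 = v)
m = 203/4 (m = (7 - 1*3) + (31/4 + 39) = (7 - 3) + (31*(¼) + 39) = 4 + (31/4 + 39) = 4 + 187/4 = 203/4 ≈ 50.750)
m - 60*D(-4, 7) = 203/4 - 60*7 = 203/4 - 420 = -1477/4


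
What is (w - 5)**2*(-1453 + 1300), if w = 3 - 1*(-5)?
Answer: -1377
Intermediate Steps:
w = 8 (w = 3 + 5 = 8)
(w - 5)**2*(-1453 + 1300) = (8 - 5)**2*(-1453 + 1300) = 3**2*(-153) = 9*(-153) = -1377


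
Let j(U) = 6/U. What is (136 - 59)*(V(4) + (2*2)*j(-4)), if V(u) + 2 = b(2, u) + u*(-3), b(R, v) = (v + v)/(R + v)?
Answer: -4312/3 ≈ -1437.3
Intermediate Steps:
b(R, v) = 2*v/(R + v) (b(R, v) = (2*v)/(R + v) = 2*v/(R + v))
V(u) = -2 - 3*u + 2*u/(2 + u) (V(u) = -2 + (2*u/(2 + u) + u*(-3)) = -2 + (2*u/(2 + u) - 3*u) = -2 + (-3*u + 2*u/(2 + u)) = -2 - 3*u + 2*u/(2 + u))
(136 - 59)*(V(4) + (2*2)*j(-4)) = (136 - 59)*((-4 - 6*4 - 3*4²)/(2 + 4) + (2*2)*(6/(-4))) = 77*((-4 - 24 - 3*16)/6 + 4*(6*(-¼))) = 77*((-4 - 24 - 48)/6 + 4*(-3/2)) = 77*((⅙)*(-76) - 6) = 77*(-38/3 - 6) = 77*(-56/3) = -4312/3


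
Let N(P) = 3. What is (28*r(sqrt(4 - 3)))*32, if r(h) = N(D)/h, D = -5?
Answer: 2688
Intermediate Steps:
r(h) = 3/h
(28*r(sqrt(4 - 3)))*32 = (28*(3/(sqrt(4 - 3))))*32 = (28*(3/(sqrt(1))))*32 = (28*(3/1))*32 = (28*(3*1))*32 = (28*3)*32 = 84*32 = 2688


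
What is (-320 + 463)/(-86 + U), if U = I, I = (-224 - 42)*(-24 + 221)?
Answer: -143/52488 ≈ -0.0027244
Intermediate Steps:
I = -52402 (I = -266*197 = -52402)
U = -52402
(-320 + 463)/(-86 + U) = (-320 + 463)/(-86 - 52402) = 143/(-52488) = 143*(-1/52488) = -143/52488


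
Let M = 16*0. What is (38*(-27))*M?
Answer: 0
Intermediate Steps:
M = 0
(38*(-27))*M = (38*(-27))*0 = -1026*0 = 0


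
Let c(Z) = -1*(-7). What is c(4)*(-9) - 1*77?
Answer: -140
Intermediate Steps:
c(Z) = 7
c(4)*(-9) - 1*77 = 7*(-9) - 1*77 = -63 - 77 = -140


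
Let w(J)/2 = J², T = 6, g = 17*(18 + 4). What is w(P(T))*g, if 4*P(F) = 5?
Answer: 4675/4 ≈ 1168.8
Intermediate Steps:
g = 374 (g = 17*22 = 374)
P(F) = 5/4 (P(F) = (¼)*5 = 5/4)
w(J) = 2*J²
w(P(T))*g = (2*(5/4)²)*374 = (2*(25/16))*374 = (25/8)*374 = 4675/4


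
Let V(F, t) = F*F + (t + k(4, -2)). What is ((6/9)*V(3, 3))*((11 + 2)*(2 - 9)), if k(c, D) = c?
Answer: -2912/3 ≈ -970.67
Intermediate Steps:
V(F, t) = 4 + t + F² (V(F, t) = F*F + (t + 4) = F² + (4 + t) = 4 + t + F²)
((6/9)*V(3, 3))*((11 + 2)*(2 - 9)) = ((6/9)*(4 + 3 + 3²))*((11 + 2)*(2 - 9)) = ((6*(⅑))*(4 + 3 + 9))*(13*(-7)) = ((⅔)*16)*(-91) = (32/3)*(-91) = -2912/3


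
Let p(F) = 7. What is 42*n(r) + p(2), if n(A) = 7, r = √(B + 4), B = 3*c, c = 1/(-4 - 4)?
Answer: 301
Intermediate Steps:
c = -⅛ (c = 1/(-8) = -⅛ ≈ -0.12500)
B = -3/8 (B = 3*(-⅛) = -3/8 ≈ -0.37500)
r = √58/4 (r = √(-3/8 + 4) = √(29/8) = √58/4 ≈ 1.9039)
42*n(r) + p(2) = 42*7 + 7 = 294 + 7 = 301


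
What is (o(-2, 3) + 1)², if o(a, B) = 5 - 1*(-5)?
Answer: 121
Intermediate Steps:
o(a, B) = 10 (o(a, B) = 5 + 5 = 10)
(o(-2, 3) + 1)² = (10 + 1)² = 11² = 121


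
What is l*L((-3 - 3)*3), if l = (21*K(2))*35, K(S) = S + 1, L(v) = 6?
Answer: 13230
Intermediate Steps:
K(S) = 1 + S
l = 2205 (l = (21*(1 + 2))*35 = (21*3)*35 = 63*35 = 2205)
l*L((-3 - 3)*3) = 2205*6 = 13230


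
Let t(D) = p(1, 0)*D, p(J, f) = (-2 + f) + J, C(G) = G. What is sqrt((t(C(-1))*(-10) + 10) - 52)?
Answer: 2*I*sqrt(13) ≈ 7.2111*I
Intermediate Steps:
p(J, f) = -2 + J + f
t(D) = -D (t(D) = (-2 + 1 + 0)*D = -D)
sqrt((t(C(-1))*(-10) + 10) - 52) = sqrt((-1*(-1)*(-10) + 10) - 52) = sqrt((1*(-10) + 10) - 52) = sqrt((-10 + 10) - 52) = sqrt(0 - 52) = sqrt(-52) = 2*I*sqrt(13)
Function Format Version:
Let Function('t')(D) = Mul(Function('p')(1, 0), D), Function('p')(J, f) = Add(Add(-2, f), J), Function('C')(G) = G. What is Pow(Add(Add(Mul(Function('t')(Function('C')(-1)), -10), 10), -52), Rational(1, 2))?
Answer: Mul(2, I, Pow(13, Rational(1, 2))) ≈ Mul(7.2111, I)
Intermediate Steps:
Function('p')(J, f) = Add(-2, J, f)
Function('t')(D) = Mul(-1, D) (Function('t')(D) = Mul(Add(-2, 1, 0), D) = Mul(-1, D))
Pow(Add(Add(Mul(Function('t')(Function('C')(-1)), -10), 10), -52), Rational(1, 2)) = Pow(Add(Add(Mul(Mul(-1, -1), -10), 10), -52), Rational(1, 2)) = Pow(Add(Add(Mul(1, -10), 10), -52), Rational(1, 2)) = Pow(Add(Add(-10, 10), -52), Rational(1, 2)) = Pow(Add(0, -52), Rational(1, 2)) = Pow(-52, Rational(1, 2)) = Mul(2, I, Pow(13, Rational(1, 2)))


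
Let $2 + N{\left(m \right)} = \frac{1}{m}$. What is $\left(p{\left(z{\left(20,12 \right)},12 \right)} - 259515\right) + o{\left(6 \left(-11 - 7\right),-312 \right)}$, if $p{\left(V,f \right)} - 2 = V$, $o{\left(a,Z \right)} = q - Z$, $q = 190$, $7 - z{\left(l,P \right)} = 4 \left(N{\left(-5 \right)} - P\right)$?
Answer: $- \frac{1294736}{5} \approx -2.5895 \cdot 10^{5}$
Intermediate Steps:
$N{\left(m \right)} = -2 + \frac{1}{m}$
$z{\left(l,P \right)} = \frac{79}{5} + 4 P$ ($z{\left(l,P \right)} = 7 - 4 \left(\left(-2 + \frac{1}{-5}\right) - P\right) = 7 - 4 \left(\left(-2 - \frac{1}{5}\right) - P\right) = 7 - 4 \left(- \frac{11}{5} - P\right) = 7 - \left(- \frac{44}{5} - 4 P\right) = 7 + \left(\frac{44}{5} + 4 P\right) = \frac{79}{5} + 4 P$)
$o{\left(a,Z \right)} = 190 - Z$
$p{\left(V,f \right)} = 2 + V$
$\left(p{\left(z{\left(20,12 \right)},12 \right)} - 259515\right) + o{\left(6 \left(-11 - 7\right),-312 \right)} = \left(\left(2 + \left(\frac{79}{5} + 4 \cdot 12\right)\right) - 259515\right) + \left(190 - -312\right) = \left(\left(2 + \left(\frac{79}{5} + 48\right)\right) - 259515\right) + \left(190 + 312\right) = \left(\left(2 + \frac{319}{5}\right) - 259515\right) + 502 = \left(\frac{329}{5} - 259515\right) + 502 = - \frac{1297246}{5} + 502 = - \frac{1294736}{5}$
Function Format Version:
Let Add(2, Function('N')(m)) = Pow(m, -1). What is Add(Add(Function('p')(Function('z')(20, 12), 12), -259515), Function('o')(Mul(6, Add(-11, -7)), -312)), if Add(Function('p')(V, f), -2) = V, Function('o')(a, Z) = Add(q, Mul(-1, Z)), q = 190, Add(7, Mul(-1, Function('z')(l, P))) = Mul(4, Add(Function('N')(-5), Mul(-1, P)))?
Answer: Rational(-1294736, 5) ≈ -2.5895e+5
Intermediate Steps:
Function('N')(m) = Add(-2, Pow(m, -1))
Function('z')(l, P) = Add(Rational(79, 5), Mul(4, P)) (Function('z')(l, P) = Add(7, Mul(-1, Mul(4, Add(Add(-2, Pow(-5, -1)), Mul(-1, P))))) = Add(7, Mul(-1, Mul(4, Add(Add(-2, Rational(-1, 5)), Mul(-1, P))))) = Add(7, Mul(-1, Mul(4, Add(Rational(-11, 5), Mul(-1, P))))) = Add(7, Mul(-1, Add(Rational(-44, 5), Mul(-4, P)))) = Add(7, Add(Rational(44, 5), Mul(4, P))) = Add(Rational(79, 5), Mul(4, P)))
Function('o')(a, Z) = Add(190, Mul(-1, Z))
Function('p')(V, f) = Add(2, V)
Add(Add(Function('p')(Function('z')(20, 12), 12), -259515), Function('o')(Mul(6, Add(-11, -7)), -312)) = Add(Add(Add(2, Add(Rational(79, 5), Mul(4, 12))), -259515), Add(190, Mul(-1, -312))) = Add(Add(Add(2, Add(Rational(79, 5), 48)), -259515), Add(190, 312)) = Add(Add(Add(2, Rational(319, 5)), -259515), 502) = Add(Add(Rational(329, 5), -259515), 502) = Add(Rational(-1297246, 5), 502) = Rational(-1294736, 5)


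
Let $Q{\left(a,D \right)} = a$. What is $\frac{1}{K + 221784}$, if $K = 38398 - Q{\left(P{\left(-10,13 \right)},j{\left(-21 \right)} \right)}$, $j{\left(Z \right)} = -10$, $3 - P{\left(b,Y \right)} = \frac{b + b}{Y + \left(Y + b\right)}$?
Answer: $\frac{4}{1040711} \approx 3.8435 \cdot 10^{-6}$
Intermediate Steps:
$P{\left(b,Y \right)} = 3 - \frac{2 b}{b + 2 Y}$ ($P{\left(b,Y \right)} = 3 - \frac{b + b}{Y + \left(Y + b\right)} = 3 - \frac{2 b}{b + 2 Y}$)
$K = \frac{153575}{4}$ ($K = 38398 - \frac{-10 + 6 \cdot 13}{-10 + 2 \cdot 13} = 38398 - \frac{-10 + 78}{-10 + 26} = 38398 - \frac{1}{16} \cdot 68 = 38398 - \frac{17}{4} = \frac{153575}{4} \approx 38394.0$)
$\frac{1}{K + 221784} = \frac{1}{\frac{153575}{4} + 221784} = \frac{1}{\frac{1040711}{4}} = \frac{4}{1040711}$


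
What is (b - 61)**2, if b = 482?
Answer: 177241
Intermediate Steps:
(b - 61)**2 = (482 - 61)**2 = 421**2 = 177241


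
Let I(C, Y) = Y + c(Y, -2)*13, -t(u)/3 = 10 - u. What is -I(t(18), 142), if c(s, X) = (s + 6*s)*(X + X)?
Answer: 51546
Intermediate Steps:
t(u) = -30 + 3*u (t(u) = -3*(10 - u) = -30 + 3*u)
c(s, X) = 14*X*s (c(s, X) = (7*s)*(2*X) = 14*X*s)
I(C, Y) = -363*Y (I(C, Y) = Y + (14*(-2)*Y)*13 = Y - 28*Y*13 = Y - 364*Y = -363*Y)
-I(t(18), 142) = -(-363)*142 = -1*(-51546) = 51546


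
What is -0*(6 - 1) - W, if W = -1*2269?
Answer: 2269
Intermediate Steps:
W = -2269
-0*(6 - 1) - W = -0*(6 - 1) - 1*(-2269) = -0*5 + 2269 = -83*0 + 2269 = 0 + 2269 = 2269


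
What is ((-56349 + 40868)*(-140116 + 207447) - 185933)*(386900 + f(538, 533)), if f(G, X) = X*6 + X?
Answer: -407247327097864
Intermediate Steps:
f(G, X) = 7*X (f(G, X) = 6*X + X = 7*X)
((-56349 + 40868)*(-140116 + 207447) - 185933)*(386900 + f(538, 533)) = ((-56349 + 40868)*(-140116 + 207447) - 185933)*(386900 + 7*533) = (-15481*67331 - 185933)*(386900 + 3731) = (-1042351211 - 185933)*390631 = -1042537144*390631 = -407247327097864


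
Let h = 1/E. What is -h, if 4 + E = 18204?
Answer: -1/18200 ≈ -5.4945e-5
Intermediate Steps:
E = 18200 (E = -4 + 18204 = 18200)
h = 1/18200 ≈ 5.4945e-5
-h = -1*1/18200 = -1/18200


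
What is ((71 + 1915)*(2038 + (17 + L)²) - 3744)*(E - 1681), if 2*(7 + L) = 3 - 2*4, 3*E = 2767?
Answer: -3152591158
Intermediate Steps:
E = 2767/3 (E = (⅓)*2767 = 2767/3 ≈ 922.33)
L = -19/2 (L = -7 + (3 - 2*4)/2 = -7 + (3 - 8)/2 = -7 + (½)*(-5) = -7 - 5/2 = -19/2 ≈ -9.5000)
((71 + 1915)*(2038 + (17 + L)²) - 3744)*(E - 1681) = ((71 + 1915)*(2038 + (17 - 19/2)²) - 3744)*(2767/3 - 1681) = (1986*(2038 + (15/2)²) - 3744)*(-2276/3) = (1986*(2038 + 225/4) - 3744)*(-2276/3) = (1986*(8377/4) - 3744)*(-2276/3) = (8318361/2 - 3744)*(-2276/3) = (8310873/2)*(-2276/3) = -3152591158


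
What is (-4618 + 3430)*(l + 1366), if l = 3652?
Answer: -5961384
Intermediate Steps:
(-4618 + 3430)*(l + 1366) = (-4618 + 3430)*(3652 + 1366) = -1188*5018 = -5961384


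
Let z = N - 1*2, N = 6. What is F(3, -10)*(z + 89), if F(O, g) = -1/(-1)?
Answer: 93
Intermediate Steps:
F(O, g) = 1 (F(O, g) = -1*(-1) = 1)
z = 4 (z = 6 - 1*2 = 6 - 2 = 4)
F(3, -10)*(z + 89) = 1*(4 + 89) = 1*93 = 93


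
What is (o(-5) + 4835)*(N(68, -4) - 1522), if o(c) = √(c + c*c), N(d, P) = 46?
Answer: -7136460 - 2952*√5 ≈ -7.1431e+6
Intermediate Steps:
o(c) = √(c + c²)
(o(-5) + 4835)*(N(68, -4) - 1522) = (√(-5*(1 - 5)) + 4835)*(46 - 1522) = (√(-5*(-4)) + 4835)*(-1476) = (√20 + 4835)*(-1476) = (2*√5 + 4835)*(-1476) = (4835 + 2*√5)*(-1476) = -7136460 - 2952*√5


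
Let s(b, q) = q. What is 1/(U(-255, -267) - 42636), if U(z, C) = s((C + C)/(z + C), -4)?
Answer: -1/42640 ≈ -2.3452e-5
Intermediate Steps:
U(z, C) = -4
1/(U(-255, -267) - 42636) = 1/(-4 - 42636) = 1/(-42640) = -1/42640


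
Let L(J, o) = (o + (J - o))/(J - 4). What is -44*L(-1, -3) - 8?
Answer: -84/5 ≈ -16.800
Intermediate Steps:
L(J, o) = J/(-4 + J)
-44*L(-1, -3) - 8 = -(-44)/(-4 - 1) - 8 = -(-44)/(-5) - 8 = -(-44)*(-1)/5 - 8 = -44*1/5 - 8 = -44/5 - 8 = -84/5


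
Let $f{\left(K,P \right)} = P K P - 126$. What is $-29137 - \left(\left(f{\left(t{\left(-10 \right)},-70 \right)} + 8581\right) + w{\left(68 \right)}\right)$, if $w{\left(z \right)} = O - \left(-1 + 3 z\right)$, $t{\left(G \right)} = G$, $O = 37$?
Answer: $11574$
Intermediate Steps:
$f{\left(K,P \right)} = -126 + K P^{2}$ ($f{\left(K,P \right)} = K P P - 126 = K P^{2} - 126 = -126 + K P^{2}$)
$w{\left(z \right)} = 38 - 3 z$ ($w{\left(z \right)} = 37 - \left(-1 + 3 z\right) = 38 - 3 z$)
$-29137 - \left(\left(f{\left(t{\left(-10 \right)},-70 \right)} + 8581\right) + w{\left(68 \right)}\right) = -29137 - \left(\left(\left(-126 - 10 \left(-70\right)^{2}\right) + 8581\right) + \left(38 - 204\right)\right) = -29137 - \left(\left(\left(-126 - 49000\right) + 8581\right) + \left(38 - 204\right)\right) = -29137 - \left(\left(\left(-126 - 49000\right) + 8581\right) - 166\right) = -29137 - \left(\left(-49126 + 8581\right) - 166\right) = -29137 - \left(-40545 - 166\right) = -29137 - -40711 = -29137 + 40711 = 11574$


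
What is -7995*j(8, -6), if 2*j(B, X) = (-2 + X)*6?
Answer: 191880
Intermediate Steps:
j(B, X) = -6 + 3*X (j(B, X) = ((-2 + X)*6)/2 = (-12 + 6*X)/2 = -6 + 3*X)
-7995*j(8, -6) = -7995*(-6 + 3*(-6)) = -7995*(-6 - 18) = -7995*(-24) = 191880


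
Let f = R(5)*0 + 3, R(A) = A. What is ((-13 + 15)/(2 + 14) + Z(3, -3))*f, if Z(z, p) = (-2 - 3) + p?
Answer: -189/8 ≈ -23.625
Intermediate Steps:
Z(z, p) = -5 + p
f = 3 (f = 5*0 + 3 = 0 + 3 = 3)
((-13 + 15)/(2 + 14) + Z(3, -3))*f = ((-13 + 15)/(2 + 14) + (-5 - 3))*3 = (2/16 - 8)*3 = (2*(1/16) - 8)*3 = (⅛ - 8)*3 = -63/8*3 = -189/8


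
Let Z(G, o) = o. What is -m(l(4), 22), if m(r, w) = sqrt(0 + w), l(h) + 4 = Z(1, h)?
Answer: -sqrt(22) ≈ -4.6904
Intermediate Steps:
l(h) = -4 + h
m(r, w) = sqrt(w)
-m(l(4), 22) = -sqrt(22)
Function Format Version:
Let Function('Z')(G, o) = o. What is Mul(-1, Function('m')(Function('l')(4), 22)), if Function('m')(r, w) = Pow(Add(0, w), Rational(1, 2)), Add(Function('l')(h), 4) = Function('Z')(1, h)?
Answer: Mul(-1, Pow(22, Rational(1, 2))) ≈ -4.6904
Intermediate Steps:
Function('l')(h) = Add(-4, h)
Function('m')(r, w) = Pow(w, Rational(1, 2))
Mul(-1, Function('m')(Function('l')(4), 22)) = Mul(-1, Pow(22, Rational(1, 2)))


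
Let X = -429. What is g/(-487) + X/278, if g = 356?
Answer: -307891/135386 ≈ -2.2742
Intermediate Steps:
g/(-487) + X/278 = 356/(-487) - 429/278 = 356*(-1/487) - 429*1/278 = -356/487 - 429/278 = -307891/135386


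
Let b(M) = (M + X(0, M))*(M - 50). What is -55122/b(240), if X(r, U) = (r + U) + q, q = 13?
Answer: -27561/46835 ≈ -0.58847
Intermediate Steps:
X(r, U) = 13 + U + r (X(r, U) = (r + U) + 13 = (U + r) + 13 = 13 + U + r)
b(M) = (-50 + M)*(13 + 2*M) (b(M) = (M + (13 + M + 0))*(M - 50) = (M + (13 + M))*(-50 + M) = (13 + 2*M)*(-50 + M) = (-50 + M)*(13 + 2*M))
-55122/b(240) = -55122/(-650 - 87*240 + 2*240²) = -55122/(-650 - 20880 + 2*57600) = -55122/(-650 - 20880 + 115200) = -55122/93670 = -55122*1/93670 = -27561/46835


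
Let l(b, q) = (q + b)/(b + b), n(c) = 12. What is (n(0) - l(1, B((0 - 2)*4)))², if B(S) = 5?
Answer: 81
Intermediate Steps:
l(b, q) = (b + q)/(2*b) (l(b, q) = (b + q)/((2*b)) = (b + q)*(1/(2*b)) = (b + q)/(2*b))
(n(0) - l(1, B((0 - 2)*4)))² = (12 - (1 + 5)/(2*1))² = (12 - 6/2)² = (12 - 1*3)² = (12 - 3)² = 9² = 81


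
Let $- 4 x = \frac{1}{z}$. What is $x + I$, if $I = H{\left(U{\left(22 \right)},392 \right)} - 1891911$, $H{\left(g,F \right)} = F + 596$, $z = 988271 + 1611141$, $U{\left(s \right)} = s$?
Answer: $- \frac{19661151749105}{10397648} \approx -1.8909 \cdot 10^{6}$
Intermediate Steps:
$z = 2599412$
$H{\left(g,F \right)} = 596 + F$
$x = - \frac{1}{10397648}$ ($x = - \frac{1}{4 \cdot 2599412} = \left(- \frac{1}{4}\right) \frac{1}{2599412} = - \frac{1}{10397648} \approx -9.6176 \cdot 10^{-8}$)
$I = -1890923$ ($I = \left(596 + 392\right) - 1891911 = 988 - 1891911 = -1890923$)
$x + I = - \frac{1}{10397648} - 1890923 = - \frac{19661151749105}{10397648}$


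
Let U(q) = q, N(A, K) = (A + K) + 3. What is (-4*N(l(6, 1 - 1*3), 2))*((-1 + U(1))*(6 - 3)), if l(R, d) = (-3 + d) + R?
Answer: 0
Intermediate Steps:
l(R, d) = -3 + R + d
N(A, K) = 3 + A + K
(-4*N(l(6, 1 - 1*3), 2))*((-1 + U(1))*(6 - 3)) = (-4*(3 + (-3 + 6 + (1 - 1*3)) + 2))*((-1 + 1)*(6 - 3)) = (-4*(3 + (-3 + 6 + (1 - 3)) + 2))*(0*3) = -4*(3 + (-3 + 6 - 2) + 2)*0 = -4*(3 + 1 + 2)*0 = -4*6*0 = -24*0 = 0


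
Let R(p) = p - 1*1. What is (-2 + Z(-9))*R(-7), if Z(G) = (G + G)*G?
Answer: -1280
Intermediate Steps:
R(p) = -1 + p (R(p) = p - 1 = -1 + p)
Z(G) = 2*G² (Z(G) = (2*G)*G = 2*G²)
(-2 + Z(-9))*R(-7) = (-2 + 2*(-9)²)*(-1 - 7) = (-2 + 2*81)*(-8) = (-2 + 162)*(-8) = 160*(-8) = -1280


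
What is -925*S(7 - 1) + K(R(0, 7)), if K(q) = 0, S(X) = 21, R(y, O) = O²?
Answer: -19425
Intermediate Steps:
-925*S(7 - 1) + K(R(0, 7)) = -925*21 + 0 = -19425 + 0 = -19425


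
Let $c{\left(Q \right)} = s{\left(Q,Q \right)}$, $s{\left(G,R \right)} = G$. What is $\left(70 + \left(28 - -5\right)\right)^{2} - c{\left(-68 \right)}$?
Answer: $10677$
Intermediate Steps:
$c{\left(Q \right)} = Q$
$\left(70 + \left(28 - -5\right)\right)^{2} - c{\left(-68 \right)} = \left(70 + \left(28 - -5\right)\right)^{2} - -68 = \left(70 + \left(28 + 5\right)\right)^{2} + 68 = \left(70 + 33\right)^{2} + 68 = 103^{2} + 68 = 10609 + 68 = 10677$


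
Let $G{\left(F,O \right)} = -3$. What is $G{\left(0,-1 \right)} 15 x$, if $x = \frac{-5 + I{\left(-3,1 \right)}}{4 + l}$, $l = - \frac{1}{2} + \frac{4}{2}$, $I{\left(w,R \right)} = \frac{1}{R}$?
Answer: $\frac{360}{11} \approx 32.727$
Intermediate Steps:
$l = \frac{3}{2}$ ($l = \left(-1\right) \frac{1}{2} + 4 \cdot \frac{1}{2} = - \frac{1}{2} + 2 = \frac{3}{2} \approx 1.5$)
$x = - \frac{8}{11}$ ($x = \frac{-5 + 1^{-1}}{4 + \frac{3}{2}} = \frac{-5 + 1}{\frac{11}{2}} = \left(-4\right) \frac{2}{11} = - \frac{8}{11} \approx -0.72727$)
$G{\left(0,-1 \right)} 15 x = \left(-3\right) 15 \left(- \frac{8}{11}\right) = \left(-45\right) \left(- \frac{8}{11}\right) = \frac{360}{11}$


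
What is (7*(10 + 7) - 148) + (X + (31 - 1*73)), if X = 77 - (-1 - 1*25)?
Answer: 32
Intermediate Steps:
X = 103 (X = 77 - (-1 - 25) = 77 - 1*(-26) = 77 + 26 = 103)
(7*(10 + 7) - 148) + (X + (31 - 1*73)) = (7*(10 + 7) - 148) + (103 + (31 - 1*73)) = (7*17 - 148) + (103 + (31 - 73)) = (119 - 148) + (103 - 42) = -29 + 61 = 32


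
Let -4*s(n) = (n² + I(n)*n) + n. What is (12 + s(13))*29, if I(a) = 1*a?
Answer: -8787/4 ≈ -2196.8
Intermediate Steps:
I(a) = a
s(n) = -n²/2 - n/4 (s(n) = -((n² + n*n) + n)/4 = -((n² + n²) + n)/4 = -(2*n² + n)/4 = -(n + 2*n²)/4 = -n²/2 - n/4)
(12 + s(13))*29 = (12 - ¼*13*(1 + 2*13))*29 = (12 - ¼*13*(1 + 26))*29 = (12 - ¼*13*27)*29 = (12 - 351/4)*29 = -303/4*29 = -8787/4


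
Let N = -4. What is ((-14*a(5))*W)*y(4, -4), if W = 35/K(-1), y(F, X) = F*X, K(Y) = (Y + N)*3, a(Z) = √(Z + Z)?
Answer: -1568*√10/3 ≈ -1652.8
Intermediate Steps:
a(Z) = √2*√Z (a(Z) = √(2*Z) = √2*√Z)
K(Y) = -12 + 3*Y (K(Y) = (Y - 4)*3 = (-4 + Y)*3 = -12 + 3*Y)
W = -7/3 (W = 35/(-12 + 3*(-1)) = 35/(-12 - 3) = 35/(-15) = 35*(-1/15) = -7/3 ≈ -2.3333)
((-14*a(5))*W)*y(4, -4) = (-14*√2*√5*(-7/3))*(4*(-4)) = (-14*√10*(-7/3))*(-16) = (98*√10/3)*(-16) = -1568*√10/3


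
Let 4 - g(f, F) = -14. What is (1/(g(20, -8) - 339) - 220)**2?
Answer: 4987325641/103041 ≈ 48401.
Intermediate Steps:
g(f, F) = 18 (g(f, F) = 4 - 1*(-14) = 4 + 14 = 18)
(1/(g(20, -8) - 339) - 220)**2 = (1/(18 - 339) - 220)**2 = (1/(-321) - 220)**2 = (-1/321 - 220)**2 = (-70621/321)**2 = 4987325641/103041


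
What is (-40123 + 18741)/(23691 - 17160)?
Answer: -21382/6531 ≈ -3.2739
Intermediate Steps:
(-40123 + 18741)/(23691 - 17160) = -21382/6531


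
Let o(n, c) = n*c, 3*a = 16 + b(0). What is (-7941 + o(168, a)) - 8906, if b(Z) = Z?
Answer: -15951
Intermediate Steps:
a = 16/3 (a = (16 + 0)/3 = (1/3)*16 = 16/3 ≈ 5.3333)
o(n, c) = c*n
(-7941 + o(168, a)) - 8906 = (-7941 + (16/3)*168) - 8906 = (-7941 + 896) - 8906 = -7045 - 8906 = -15951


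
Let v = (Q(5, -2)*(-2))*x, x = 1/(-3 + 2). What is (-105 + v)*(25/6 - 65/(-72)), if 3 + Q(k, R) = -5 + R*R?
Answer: -41245/72 ≈ -572.85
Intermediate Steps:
Q(k, R) = -8 + R**2 (Q(k, R) = -3 + (-5 + R*R) = -3 + (-5 + R**2) = -8 + R**2)
x = -1 (x = 1/(-1) = -1)
v = -8 (v = ((-8 + (-2)**2)*(-2))*(-1) = ((-8 + 4)*(-2))*(-1) = -4*(-2)*(-1) = 8*(-1) = -8)
(-105 + v)*(25/6 - 65/(-72)) = (-105 - 8)*(25/6 - 65/(-72)) = -113*(25*(1/6) - 65*(-1/72)) = -113*(25/6 + 65/72) = -113*365/72 = -41245/72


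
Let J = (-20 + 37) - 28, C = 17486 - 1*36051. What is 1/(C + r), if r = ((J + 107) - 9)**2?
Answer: -1/10996 ≈ -9.0942e-5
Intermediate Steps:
C = -18565 (C = 17486 - 36051 = -18565)
J = -11 (J = 17 - 28 = -11)
r = 7569 (r = ((-11 + 107) - 9)**2 = (96 - 9)**2 = 87**2 = 7569)
1/(C + r) = 1/(-18565 + 7569) = 1/(-10996) = -1/10996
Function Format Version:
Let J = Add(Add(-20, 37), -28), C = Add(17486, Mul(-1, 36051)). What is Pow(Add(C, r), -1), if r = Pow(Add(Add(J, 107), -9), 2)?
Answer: Rational(-1, 10996) ≈ -9.0942e-5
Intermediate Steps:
C = -18565 (C = Add(17486, -36051) = -18565)
J = -11 (J = Add(17, -28) = -11)
r = 7569 (r = Pow(Add(Add(-11, 107), -9), 2) = Pow(Add(96, -9), 2) = Pow(87, 2) = 7569)
Pow(Add(C, r), -1) = Pow(Add(-18565, 7569), -1) = Pow(-10996, -1) = Rational(-1, 10996)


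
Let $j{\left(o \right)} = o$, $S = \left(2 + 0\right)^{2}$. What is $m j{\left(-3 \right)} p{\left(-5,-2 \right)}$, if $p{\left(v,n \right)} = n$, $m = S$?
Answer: $24$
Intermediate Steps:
$S = 4$ ($S = 2^{2} = 4$)
$m = 4$
$m j{\left(-3 \right)} p{\left(-5,-2 \right)} = 4 \left(-3\right) \left(-2\right) = \left(-12\right) \left(-2\right) = 24$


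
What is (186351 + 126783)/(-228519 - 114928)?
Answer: -313134/343447 ≈ -0.91174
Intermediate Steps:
(186351 + 126783)/(-228519 - 114928) = 313134/(-343447) = 313134*(-1/343447) = -313134/343447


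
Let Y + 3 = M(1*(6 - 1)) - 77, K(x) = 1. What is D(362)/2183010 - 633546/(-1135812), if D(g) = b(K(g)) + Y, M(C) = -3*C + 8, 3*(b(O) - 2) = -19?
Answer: 345733378991/619872238530 ≈ 0.55775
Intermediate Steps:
b(O) = -13/3 (b(O) = 2 + (1/3)*(-19) = 2 - 19/3 = -13/3)
M(C) = 8 - 3*C
Y = -87 (Y = -3 + ((8 - 3*(6 - 1)) - 77) = -3 + ((8 - 3*5) - 77) = -3 + ((8 - 15) - 77) = -3 + (-7 - 77) = -3 - 84 = -87)
D(g) = -274/3 (D(g) = -13/3 - 87 = -274/3)
D(362)/2183010 - 633546/(-1135812) = -274/3/2183010 - 633546/(-1135812) = -274/3*1/2183010 - 633546*(-1/1135812) = -137/3274515 + 105591/189302 = 345733378991/619872238530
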